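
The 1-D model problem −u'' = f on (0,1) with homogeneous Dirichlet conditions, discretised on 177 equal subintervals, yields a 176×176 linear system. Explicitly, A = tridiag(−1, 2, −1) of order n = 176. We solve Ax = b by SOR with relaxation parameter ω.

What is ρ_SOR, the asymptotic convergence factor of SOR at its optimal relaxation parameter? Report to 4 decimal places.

ρ_SOR = 0.9651

With n=176, ρ(Jacobi) = cos(π/177) = 0.9998.
√(1−ρ_J²) = |sin(π/177)| = 0.01775
ω* = 2 / (1 + 0.01775) = 2 / 1.01775 ≈ 1.9651.
and ρ(B_{ω*}) = 1.9651 − 1 = 0.9651.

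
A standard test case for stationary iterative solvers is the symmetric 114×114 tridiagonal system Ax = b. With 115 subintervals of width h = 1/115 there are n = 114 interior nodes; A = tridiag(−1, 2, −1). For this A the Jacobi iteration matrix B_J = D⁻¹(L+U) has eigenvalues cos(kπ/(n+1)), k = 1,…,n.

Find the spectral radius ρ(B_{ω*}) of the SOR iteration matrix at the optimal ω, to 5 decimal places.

spectrum of D⁻¹(L+U) = {cos(kπ/115) : 1≤k≤114}; ρ_J = cos(π/115) = 0.99963.
√(1 − cos²(π/115)) = sin(π/115) ≈ 0.027315.
ω* = 2/(1 + 0.027315) = 2/1.027315 = 1.94682.
and ρ(B_{ω*}) = 1.94682 − 1 = 0.94682.

ρ_SOR = 0.94682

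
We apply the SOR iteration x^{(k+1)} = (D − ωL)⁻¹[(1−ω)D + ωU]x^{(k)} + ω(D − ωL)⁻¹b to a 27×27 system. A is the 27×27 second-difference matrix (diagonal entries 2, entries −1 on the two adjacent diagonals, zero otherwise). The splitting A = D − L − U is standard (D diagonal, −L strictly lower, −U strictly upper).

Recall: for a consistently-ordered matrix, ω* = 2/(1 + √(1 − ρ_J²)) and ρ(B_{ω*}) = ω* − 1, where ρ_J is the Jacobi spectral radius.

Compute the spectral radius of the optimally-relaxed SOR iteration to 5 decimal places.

n=27: λ(B_J) = 1 − λ(A)/2 = cos(kπ/28); k=1 gives ρ_J = 0.99371.
root = sin(π/28) = 0.111964  (since 1−cos² = sin²).
Then 2/(1+√(1−ρ_J²)) = 2/(1+0.111964); ω* = 2/1.111964 = 1.79862.
Hence ρ(B_{ω*}) = 1.79862 − 1 = 0.79862.

ρ_SOR = 0.79862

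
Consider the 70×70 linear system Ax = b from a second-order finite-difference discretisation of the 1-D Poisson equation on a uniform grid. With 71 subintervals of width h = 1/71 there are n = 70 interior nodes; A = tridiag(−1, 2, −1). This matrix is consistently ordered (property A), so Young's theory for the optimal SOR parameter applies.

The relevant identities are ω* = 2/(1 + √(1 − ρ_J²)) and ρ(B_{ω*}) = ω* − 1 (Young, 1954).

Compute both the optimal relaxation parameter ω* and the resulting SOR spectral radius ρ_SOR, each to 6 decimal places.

½·tridiag(1,0,1) at n=70: λ_k = cos(kπ/71); max |λ| at k=1 ⇒ ρ_J = cos(π/71) ≈ 0.999021.
1 − cos²(π/71) = sin²(π/71) ⇒ √(1−ρ_J²) = sin(π/71) = 0.0442333.
[ω*] 2 ÷ (1 + 0.0442333) = 2 ÷ 1.0442333 = 1.915281.
Hence ρ(B_{ω*}) = 1.915281 − 1 = 0.915281.

ω* = 1.915281, ρ_SOR = 0.915281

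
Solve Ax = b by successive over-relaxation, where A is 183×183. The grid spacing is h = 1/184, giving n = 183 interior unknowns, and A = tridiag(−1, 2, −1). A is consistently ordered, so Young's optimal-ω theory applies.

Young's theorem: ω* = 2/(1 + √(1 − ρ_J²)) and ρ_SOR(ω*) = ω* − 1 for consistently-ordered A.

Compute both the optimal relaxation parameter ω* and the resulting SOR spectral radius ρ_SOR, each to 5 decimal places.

n=183: λ(B_J) = 1 − λ(A)/2 = cos(kπ/184); k=1 gives ρ_J = 0.99985.
√(1−ρ_J²) simplifies to sin(π/184) = 0.017073.
[ω*] 2 ÷ (1 + 0.017073) = 2 ÷ 1.017073 = 1.96643.
Hence ρ(B_{ω*}) = 1.96643 − 1 = 0.96643.

ω* = 1.96643, ρ_SOR = 0.96643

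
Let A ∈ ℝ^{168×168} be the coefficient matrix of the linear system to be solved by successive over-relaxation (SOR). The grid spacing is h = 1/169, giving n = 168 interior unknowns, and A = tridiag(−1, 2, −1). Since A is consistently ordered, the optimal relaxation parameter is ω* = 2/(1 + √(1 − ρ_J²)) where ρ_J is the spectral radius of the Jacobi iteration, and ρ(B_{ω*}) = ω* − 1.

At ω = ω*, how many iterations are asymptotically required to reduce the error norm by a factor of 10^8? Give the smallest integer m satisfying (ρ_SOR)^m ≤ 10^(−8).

½·tridiag(1,0,1) at n=168: λ_k = cos(kπ/169); max |λ| at k=1 ⇒ ρ_J = cos(π/169) ≈ 0.9998272.
root = sin(π/169) = 0.0185882  (since 1−cos² = sin²).
[ω*] 2 ÷ (1 + 0.0185882) = 2 ÷ 1.0185882 = 1.9635020.
ρ(B_{ω*}) = ω*−1 = 0.9635020
m ≥ 8·ln10 / (−ln 0.9635020) = 495.437; smallest integer m = 496.

m = 496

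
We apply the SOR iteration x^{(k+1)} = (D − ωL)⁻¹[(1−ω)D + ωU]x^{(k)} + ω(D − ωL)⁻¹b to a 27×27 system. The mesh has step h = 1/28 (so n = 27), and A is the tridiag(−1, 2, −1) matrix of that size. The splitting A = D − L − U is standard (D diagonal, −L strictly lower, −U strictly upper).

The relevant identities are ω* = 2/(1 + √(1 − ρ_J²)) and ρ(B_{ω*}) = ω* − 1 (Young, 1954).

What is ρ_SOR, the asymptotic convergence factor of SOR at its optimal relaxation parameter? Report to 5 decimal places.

ρ_SOR = 0.79862

½·tridiag(1,0,1) at n=27: λ_k = cos(kπ/28); max |λ| at k=1 ⇒ ρ_J = cos(π/28) ≈ 0.99371.
√(1−ρ_J²) simplifies to sin(π/28) = 0.111964.
[ω*] 2 ÷ (1 + 0.111964) = 2 ÷ 1.111964 = 1.79862.
Hence ρ(B_{ω*}) = 1.79862 − 1 = 0.79862.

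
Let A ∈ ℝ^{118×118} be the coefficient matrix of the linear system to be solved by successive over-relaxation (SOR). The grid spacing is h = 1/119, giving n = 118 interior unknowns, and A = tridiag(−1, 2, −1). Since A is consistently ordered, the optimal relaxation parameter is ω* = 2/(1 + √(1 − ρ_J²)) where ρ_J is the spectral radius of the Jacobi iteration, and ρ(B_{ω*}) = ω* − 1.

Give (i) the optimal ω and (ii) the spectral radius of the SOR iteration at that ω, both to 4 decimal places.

ω* = 1.9486, ρ_SOR = 0.9486

[ρ_J] n=118: ρ(B_J) = cos(π/(n+1)) = cos(π/119) = 0.9997.
√(1−ρ_J²) = |sin(π/119)| = 0.02640
ω* = 2 / (1 + 0.02640) = 2 / 1.02640 ≈ 1.9486.
and ρ(B_{ω*}) = 1.9486 − 1 = 0.9486.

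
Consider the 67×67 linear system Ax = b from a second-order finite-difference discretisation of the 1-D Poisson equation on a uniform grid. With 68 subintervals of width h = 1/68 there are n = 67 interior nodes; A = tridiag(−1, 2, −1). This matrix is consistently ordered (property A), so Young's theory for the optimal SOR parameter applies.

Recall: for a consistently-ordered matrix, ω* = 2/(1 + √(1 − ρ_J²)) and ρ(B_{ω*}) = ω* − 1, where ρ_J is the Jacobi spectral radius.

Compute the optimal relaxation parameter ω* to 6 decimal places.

ω* = 1.911711

½·tridiag(1,0,1) at n=67: λ_k = cos(kπ/68); max |λ| at k=1 ⇒ ρ_J = cos(π/68) ≈ 0.998933.
√(1−ρ_J²) simplifies to sin(π/68) = 0.0461835.
Young: ω* = 2/(1+√(1−ρ_J²)) = 2/(1+0.0461835) = 2/1.0461835 = 1.911711.
ρ_SOR = ω* − 1 = 1.911711 − 1 = 0.911711.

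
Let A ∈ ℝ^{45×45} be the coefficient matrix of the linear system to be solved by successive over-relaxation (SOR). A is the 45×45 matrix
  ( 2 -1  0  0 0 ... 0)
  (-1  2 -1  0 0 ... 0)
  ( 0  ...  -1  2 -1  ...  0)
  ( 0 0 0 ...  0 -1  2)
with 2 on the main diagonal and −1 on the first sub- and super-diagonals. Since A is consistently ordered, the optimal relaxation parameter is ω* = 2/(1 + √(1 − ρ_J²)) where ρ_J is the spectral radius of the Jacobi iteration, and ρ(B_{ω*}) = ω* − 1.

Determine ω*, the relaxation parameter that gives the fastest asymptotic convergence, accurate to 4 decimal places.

B_J for the 45×45 system has eigenvalues cos(kπ/46); ρ_J = cos(π/46) = 0.9977.
root = sin(π/46) = 0.06824  (since 1−cos² = sin²).
ω* = 2/(1+0.06824) = 1.8722
At ω = 1.8722 every |λ(B_ω)| = ω−1, so ρ_SOR = 0.8722.

ω* = 1.8722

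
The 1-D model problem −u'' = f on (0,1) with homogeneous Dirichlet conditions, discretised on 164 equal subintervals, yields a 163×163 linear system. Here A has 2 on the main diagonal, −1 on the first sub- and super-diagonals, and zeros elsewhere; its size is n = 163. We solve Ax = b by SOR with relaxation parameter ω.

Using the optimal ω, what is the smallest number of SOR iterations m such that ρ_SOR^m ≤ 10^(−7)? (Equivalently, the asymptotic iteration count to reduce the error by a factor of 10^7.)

m = 421

n=163: λ(B_J) = 1 − λ(A)/2 = cos(kπ/164); k=1 gives ρ_J = 0.9998165.
root = sin(π/164) = 0.0191549  (since 1−cos² = sin²).
So ω* = 2/1.0191549 = 1.9624102 (Young).
[ρ_SOR] ω* − 1 = 0.9624102.
Need (0.9624102)^m ≤ 10^(−7): m ≥ 7·ln10/|ln 0.9624102| = 16.1181/0.0383145 = 420.679 ⇒ m = 421.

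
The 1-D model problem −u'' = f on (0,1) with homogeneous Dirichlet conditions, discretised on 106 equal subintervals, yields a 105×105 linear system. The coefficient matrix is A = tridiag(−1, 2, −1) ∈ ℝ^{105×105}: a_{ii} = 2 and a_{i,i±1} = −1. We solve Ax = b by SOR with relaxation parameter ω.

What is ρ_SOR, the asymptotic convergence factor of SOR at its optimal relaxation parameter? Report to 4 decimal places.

B_J for the 105×105 system has eigenvalues cos(kπ/106); ρ_J = cos(π/106) = 0.9996.
root = sin(π/106) = 0.02963  (since 1−cos² = sin²).
ω* = 2/(1+0.02963) = 1.9424
Hence ρ(B_{ω*}) = 1.9424 − 1 = 0.9424.

ρ_SOR = 0.9424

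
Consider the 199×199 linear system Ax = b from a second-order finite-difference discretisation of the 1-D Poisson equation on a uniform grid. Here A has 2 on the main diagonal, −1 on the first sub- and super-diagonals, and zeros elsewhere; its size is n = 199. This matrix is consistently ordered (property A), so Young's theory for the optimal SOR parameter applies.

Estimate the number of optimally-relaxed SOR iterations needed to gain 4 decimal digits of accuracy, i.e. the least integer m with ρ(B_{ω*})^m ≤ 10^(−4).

spectrum of D⁻¹(L+U) = {cos(kπ/200) : 1≤k≤199}; ρ_J = cos(π/200) = 0.9998766.
√(1 − cos²(π/200)) = sin(π/200) ≈ 0.0157073.
Then 2/(1+√(1−ρ_J²)) = 2/(1+0.0157073); ω* = 2/1.0157073 = 1.9690712.
and ρ(B_{ω*}) = 1.9690712 − 1 = 0.9690712.
ρ_SOR^m ≤ 10^(−4) ⇔ m ≥ 4·ln10/(−ln 0.9690712) = 9.21034/0.0314172 = 293.162; m = ⌈293.162⌉ = 294.

m = 294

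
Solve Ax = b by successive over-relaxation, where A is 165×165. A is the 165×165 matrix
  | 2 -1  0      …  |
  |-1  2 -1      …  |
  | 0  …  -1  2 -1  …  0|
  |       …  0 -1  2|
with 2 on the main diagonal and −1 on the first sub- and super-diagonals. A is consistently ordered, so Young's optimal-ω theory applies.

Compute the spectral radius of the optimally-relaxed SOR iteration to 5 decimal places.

ρ_SOR = 0.96285

With n=165, ρ(Jacobi) = cos(π/166) = 0.99982.
root = sin(π/166) = 0.018924  (since 1−cos² = sin²).
ω* = 2 / (1 + 0.018924) = 2 / 1.018924 ≈ 1.96285.
At ω = 1.96285 every |λ(B_ω)| = ω−1, so ρ_SOR = 0.96285.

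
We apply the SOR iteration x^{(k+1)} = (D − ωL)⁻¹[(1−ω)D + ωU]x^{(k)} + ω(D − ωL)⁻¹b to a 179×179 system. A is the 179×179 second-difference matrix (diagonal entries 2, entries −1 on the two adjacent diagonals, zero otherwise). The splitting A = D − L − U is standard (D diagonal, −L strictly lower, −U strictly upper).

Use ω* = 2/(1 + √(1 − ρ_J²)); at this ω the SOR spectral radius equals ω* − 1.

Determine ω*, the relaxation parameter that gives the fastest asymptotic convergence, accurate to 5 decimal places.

ω* = 1.96569

spectrum of D⁻¹(L+U) = {cos(kπ/180) : 1≤k≤179}; ρ_J = cos(π/180) = 0.99985.
root = sin(π/180) = 0.017452  (since 1−cos² = sin²).
[ω*] 2 ÷ (1 + 0.017452) = 2 ÷ 1.017452 = 1.96569.
ρ_SOR = ω* − 1 ≈ 0.96569.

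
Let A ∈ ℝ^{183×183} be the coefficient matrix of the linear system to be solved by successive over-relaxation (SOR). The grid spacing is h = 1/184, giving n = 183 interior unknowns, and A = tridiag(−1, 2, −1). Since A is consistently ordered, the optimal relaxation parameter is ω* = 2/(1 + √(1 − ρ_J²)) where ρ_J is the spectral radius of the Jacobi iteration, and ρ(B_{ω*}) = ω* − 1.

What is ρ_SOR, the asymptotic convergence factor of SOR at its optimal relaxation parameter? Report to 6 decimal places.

½·tridiag(1,0,1) at n=183: λ_k = cos(kπ/184); max |λ| at k=1 ⇒ ρ_J = cos(π/184) ≈ 0.999854.
1 − cos²(π/184) = sin²(π/184) ⇒ √(1−ρ_J²) = sin(π/184) = 0.0170730.
ω* = 2/(1 + 0.0170730) = 2/1.0170730 = 1.966427.
ρ_SOR = ω* − 1 = 1.966427 − 1 = 0.966427.

ρ_SOR = 0.966427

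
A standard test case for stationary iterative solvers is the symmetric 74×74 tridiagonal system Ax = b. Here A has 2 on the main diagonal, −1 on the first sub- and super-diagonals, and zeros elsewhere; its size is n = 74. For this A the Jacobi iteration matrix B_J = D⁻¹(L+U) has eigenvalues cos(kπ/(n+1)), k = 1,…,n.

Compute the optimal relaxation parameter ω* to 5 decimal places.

ω* = 1.91961

B_J for the 74×74 system has eigenvalues cos(kπ/75); ρ_J = cos(π/75) = 0.99912.
1 − cos²(π/75) = sin²(π/75) ⇒ √(1−ρ_J²) = sin(π/75) = 0.041876.
Young: ω* = 2/(1+√(1−ρ_J²)) = 2/(1+0.041876) = 2/1.041876 = 1.91961.
Hence ρ(B_{ω*}) = 1.91961 − 1 = 0.91961.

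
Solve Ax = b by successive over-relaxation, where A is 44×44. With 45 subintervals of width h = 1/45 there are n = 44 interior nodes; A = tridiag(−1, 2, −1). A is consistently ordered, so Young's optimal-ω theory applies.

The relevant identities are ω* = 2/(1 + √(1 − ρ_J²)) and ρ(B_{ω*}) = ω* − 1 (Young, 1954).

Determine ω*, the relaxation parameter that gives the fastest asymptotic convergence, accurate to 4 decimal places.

[ρ_J] n=44: ρ(B_J) = cos(π/(n+1)) = cos(π/45) = 0.9976.
root = sin(π/45) = 0.06976  (since 1−cos² = sin²).
ω* = 2 / (1 + 0.06976) = 2 / 1.06976 ≈ 1.8696.
[ρ_SOR] ω* − 1 = 0.8696.

ω* = 1.8696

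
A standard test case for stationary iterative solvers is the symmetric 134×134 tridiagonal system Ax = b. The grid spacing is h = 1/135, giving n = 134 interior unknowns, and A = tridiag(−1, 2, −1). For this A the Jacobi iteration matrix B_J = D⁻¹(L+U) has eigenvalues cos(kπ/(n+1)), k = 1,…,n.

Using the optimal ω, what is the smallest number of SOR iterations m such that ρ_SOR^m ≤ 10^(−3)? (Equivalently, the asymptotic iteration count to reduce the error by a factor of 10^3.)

With n=134, ρ(Jacobi) = cos(π/135) = 0.9997292.
root = sin(π/135) = 0.0232690  (since 1−cos² = sin²).
Then 2/(1+√(1−ρ_J²)) = 2/(1+0.0232690); ω* = 2/1.0232690 = 1.9545203.
ρ(B_{ω*}) = ω*−1 = 0.9545203
(0.9545203)^m ≤ 10^{−3}  ⇒  m·ln(0.9545203) ≤ −3·ln10  ⇒  m ≥ 148.406  ⇒  m = 149

m = 149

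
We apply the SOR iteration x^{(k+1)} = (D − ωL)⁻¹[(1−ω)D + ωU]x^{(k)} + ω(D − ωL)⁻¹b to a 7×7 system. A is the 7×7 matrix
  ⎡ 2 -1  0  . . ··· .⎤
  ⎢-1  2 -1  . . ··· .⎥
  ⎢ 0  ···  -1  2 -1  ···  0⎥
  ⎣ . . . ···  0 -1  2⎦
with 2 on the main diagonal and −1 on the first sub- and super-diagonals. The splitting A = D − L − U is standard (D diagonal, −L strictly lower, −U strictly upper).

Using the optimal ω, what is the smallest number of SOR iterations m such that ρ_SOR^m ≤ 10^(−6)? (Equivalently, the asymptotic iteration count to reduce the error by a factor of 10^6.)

With n=7, ρ(Jacobi) = cos(π/8) = 0.9238795.
√(1−ρ_J²) simplifies to sin(π/8) = 0.3826834.
ω* = 2/(1+0.3826834) = 1.4464627
and ρ(B_{ω*}) = 1.4464627 − 1 = 0.4464627.
ρ_SOR^m ≤ 10^(−6) ⇔ m ≥ 6·ln10/(−ln 0.4464627) = 13.8155/0.806399 = 17.132; m = ⌈17.132⌉ = 18.

m = 18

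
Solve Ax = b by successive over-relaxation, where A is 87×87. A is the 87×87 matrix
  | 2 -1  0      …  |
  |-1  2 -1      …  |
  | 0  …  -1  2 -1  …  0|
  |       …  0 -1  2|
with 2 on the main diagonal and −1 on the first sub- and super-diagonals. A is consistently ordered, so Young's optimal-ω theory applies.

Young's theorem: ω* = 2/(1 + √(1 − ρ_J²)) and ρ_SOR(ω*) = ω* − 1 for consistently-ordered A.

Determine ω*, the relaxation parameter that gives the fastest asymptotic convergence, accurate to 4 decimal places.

½·tridiag(1,0,1) at n=87: λ_k = cos(kπ/88); max |λ| at k=1 ⇒ ρ_J = cos(π/88) ≈ 0.9994.
√(1−ρ_J²) = |sin(π/88)| = 0.03569
ω* = 2 / (1 + 0.03569) = 2 / 1.03569 ≈ 1.9311.
Hence ρ(B_{ω*}) = 1.9311 − 1 = 0.9311.

ω* = 1.9311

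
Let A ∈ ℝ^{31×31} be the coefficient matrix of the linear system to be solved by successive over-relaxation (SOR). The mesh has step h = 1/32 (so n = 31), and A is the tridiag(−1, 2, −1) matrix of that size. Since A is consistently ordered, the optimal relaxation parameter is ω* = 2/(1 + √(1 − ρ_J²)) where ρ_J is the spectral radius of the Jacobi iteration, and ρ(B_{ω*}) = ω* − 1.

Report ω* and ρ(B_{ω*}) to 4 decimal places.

ω* = 1.8215, ρ_SOR = 0.8215

n=31: λ(B_J) = 1 − λ(A)/2 = cos(kπ/32); k=1 gives ρ_J = 0.9952.
√(1−ρ_J²) simplifies to sin(π/32) = 0.09802.
[ω*] 2 ÷ (1 + 0.09802) = 2 ÷ 1.09802 = 1.8215.
At ω = 1.8215 every |λ(B_ω)| = ω−1, so ρ_SOR = 0.8215.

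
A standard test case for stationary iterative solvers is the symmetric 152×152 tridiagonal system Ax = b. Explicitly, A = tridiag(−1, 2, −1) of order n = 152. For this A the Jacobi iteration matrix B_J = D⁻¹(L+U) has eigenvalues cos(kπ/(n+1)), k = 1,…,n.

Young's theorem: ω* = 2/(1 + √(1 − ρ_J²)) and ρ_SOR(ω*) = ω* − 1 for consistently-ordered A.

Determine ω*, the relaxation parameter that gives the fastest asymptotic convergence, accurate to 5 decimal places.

n=152: λ(B_J) = 1 − λ(A)/2 = cos(kπ/153); k=1 gives ρ_J = 0.99979.
√(1 − cos²(π/153)) = sin(π/153) ≈ 0.020532.
ω* = 2 / (1 + 0.020532) = 2 / 1.020532 ≈ 1.95976.
At ω = 1.95976 every |λ(B_ω)| = ω−1, so ρ_SOR = 0.95976.

ω* = 1.95976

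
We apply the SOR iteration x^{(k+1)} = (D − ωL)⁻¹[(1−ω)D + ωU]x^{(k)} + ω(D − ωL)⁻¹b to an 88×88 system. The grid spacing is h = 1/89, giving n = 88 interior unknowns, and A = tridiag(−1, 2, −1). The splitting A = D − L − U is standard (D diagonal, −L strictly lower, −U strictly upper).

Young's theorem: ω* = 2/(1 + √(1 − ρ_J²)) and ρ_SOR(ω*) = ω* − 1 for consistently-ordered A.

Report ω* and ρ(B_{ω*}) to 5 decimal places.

½·tridiag(1,0,1) at n=88: λ_k = cos(kπ/89); max |λ| at k=1 ⇒ ρ_J = cos(π/89) ≈ 0.99938.
√(1−ρ_J²) = |sin(π/89)| = 0.035291
So ω* = 2/1.035291 = 1.93182 (Young).
and ρ(B_{ω*}) = 1.93182 − 1 = 0.93182.

ω* = 1.93182, ρ_SOR = 0.93182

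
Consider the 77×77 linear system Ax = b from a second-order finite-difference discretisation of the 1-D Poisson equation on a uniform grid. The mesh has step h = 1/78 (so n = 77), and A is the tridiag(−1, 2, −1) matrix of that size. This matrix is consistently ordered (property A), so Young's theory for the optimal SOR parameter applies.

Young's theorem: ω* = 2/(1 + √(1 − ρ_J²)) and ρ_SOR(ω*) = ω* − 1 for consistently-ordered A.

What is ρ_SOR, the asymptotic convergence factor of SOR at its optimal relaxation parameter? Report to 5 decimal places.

ρ_SOR = 0.92259

With n=77, ρ(Jacobi) = cos(π/78) = 0.99919.
root = sin(π/78) = 0.040266  (since 1−cos² = sin²).
So ω* = 2/1.040266 = 1.92259 (Young).
[ρ_SOR] ω* − 1 = 0.92259.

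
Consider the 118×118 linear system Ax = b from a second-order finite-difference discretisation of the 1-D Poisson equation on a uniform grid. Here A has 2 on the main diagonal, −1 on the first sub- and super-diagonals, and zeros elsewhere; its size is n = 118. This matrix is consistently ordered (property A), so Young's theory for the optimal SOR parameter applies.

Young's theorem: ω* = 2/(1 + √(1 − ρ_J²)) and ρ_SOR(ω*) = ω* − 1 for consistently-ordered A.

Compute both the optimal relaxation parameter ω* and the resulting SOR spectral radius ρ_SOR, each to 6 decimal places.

ω* = 1.948564, ρ_SOR = 0.948564

[ρ_J] n=118: ρ(B_J) = cos(π/(n+1)) = cos(π/119) = 0.999652.
root = sin(π/119) = 0.0263969  (since 1−cos² = sin²).
Then 2/(1+√(1−ρ_J²)) = 2/(1+0.0263969); ω* = 2/1.0263969 = 1.948564.
ρ(B_{ω*}) = ω*−1 = 0.948564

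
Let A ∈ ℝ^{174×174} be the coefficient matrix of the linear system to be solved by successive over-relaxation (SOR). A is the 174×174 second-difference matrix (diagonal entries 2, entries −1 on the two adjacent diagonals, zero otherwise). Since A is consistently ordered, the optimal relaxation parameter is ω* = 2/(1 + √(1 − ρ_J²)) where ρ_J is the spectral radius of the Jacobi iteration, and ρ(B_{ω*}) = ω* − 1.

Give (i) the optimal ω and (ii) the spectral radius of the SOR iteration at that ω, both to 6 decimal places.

ω* = 1.964731, ρ_SOR = 0.964731

B_J for the 174×174 system has eigenvalues cos(kπ/175); ρ_J = cos(π/175) = 0.999839.
1 − cos²(π/175) = sin²(π/175) ⇒ √(1−ρ_J²) = sin(π/175) = 0.0179510.
ω* = 2/(1+0.0179510) = 1.964731
Hence ρ(B_{ω*}) = 1.964731 − 1 = 0.964731.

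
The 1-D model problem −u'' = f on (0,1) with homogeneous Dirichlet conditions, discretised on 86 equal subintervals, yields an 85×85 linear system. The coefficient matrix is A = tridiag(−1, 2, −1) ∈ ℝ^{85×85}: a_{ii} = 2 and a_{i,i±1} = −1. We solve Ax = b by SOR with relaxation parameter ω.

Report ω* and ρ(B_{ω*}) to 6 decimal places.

ω* = 1.929530, ρ_SOR = 0.929530

spectrum of D⁻¹(L+U) = {cos(kπ/86) : 1≤k≤85}; ρ_J = cos(π/86) = 0.999333.
√(1 − cos²(π/86)) = sin(π/86) ≈ 0.0365220.
Then 2/(1+√(1−ρ_J²)) = 2/(1+0.0365220); ω* = 2/1.0365220 = 1.929530.
ρ_SOR = ω* − 1 = 1.929530 − 1 = 0.929530.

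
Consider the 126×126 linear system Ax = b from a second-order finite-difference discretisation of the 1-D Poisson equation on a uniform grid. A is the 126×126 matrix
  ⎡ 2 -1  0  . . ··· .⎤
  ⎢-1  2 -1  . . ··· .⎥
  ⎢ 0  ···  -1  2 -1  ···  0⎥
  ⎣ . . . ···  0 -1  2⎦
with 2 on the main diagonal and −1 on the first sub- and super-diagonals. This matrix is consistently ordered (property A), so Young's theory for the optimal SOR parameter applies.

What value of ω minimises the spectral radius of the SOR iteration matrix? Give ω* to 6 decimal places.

ω* = 1.951725

With n=126, ρ(Jacobi) = cos(π/127) = 0.999694.
1 − cos²(π/127) = sin²(π/127) ⇒ √(1−ρ_J²) = sin(π/127) = 0.0247344.
ω* = 2/(1+0.0247344) = 1.951725
ρ_SOR = ω* − 1 ≈ 0.951725.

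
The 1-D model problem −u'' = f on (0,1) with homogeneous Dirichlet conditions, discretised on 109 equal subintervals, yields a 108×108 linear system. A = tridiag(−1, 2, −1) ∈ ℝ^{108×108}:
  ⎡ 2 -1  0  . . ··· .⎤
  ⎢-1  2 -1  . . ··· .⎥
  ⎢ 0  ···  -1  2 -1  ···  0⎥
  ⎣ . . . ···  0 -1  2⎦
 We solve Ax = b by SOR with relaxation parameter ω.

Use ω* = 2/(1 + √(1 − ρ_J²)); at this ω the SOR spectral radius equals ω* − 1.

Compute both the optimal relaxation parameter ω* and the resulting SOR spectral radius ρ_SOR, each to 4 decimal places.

spectrum of D⁻¹(L+U) = {cos(kπ/109) : 1≤k≤108}; ρ_J = cos(π/109) = 0.9996.
1 − cos²(π/109) = sin²(π/109) ⇒ √(1−ρ_J²) = sin(π/109) = 0.02882.
Then 2/(1+√(1−ρ_J²)) = 2/(1+0.02882); ω* = 2/1.02882 = 1.9440.
ρ(B_{ω*}) = ω*−1 = 0.9440

ω* = 1.9440, ρ_SOR = 0.9440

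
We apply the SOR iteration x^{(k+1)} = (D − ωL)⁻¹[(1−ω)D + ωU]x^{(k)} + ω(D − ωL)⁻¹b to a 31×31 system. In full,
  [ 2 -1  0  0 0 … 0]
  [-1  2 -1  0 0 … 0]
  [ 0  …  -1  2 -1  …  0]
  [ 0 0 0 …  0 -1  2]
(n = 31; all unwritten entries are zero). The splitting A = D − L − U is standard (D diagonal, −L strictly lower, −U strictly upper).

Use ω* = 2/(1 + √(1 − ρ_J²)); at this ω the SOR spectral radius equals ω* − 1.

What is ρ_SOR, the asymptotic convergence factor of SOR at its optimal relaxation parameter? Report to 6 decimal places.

n=31: λ(B_J) = 1 − λ(A)/2 = cos(kπ/32); k=1 gives ρ_J = 0.995185.
√(1 − cos²(π/32)) = sin(π/32) ≈ 0.0980171.
ω* = 2 / (1 + 0.0980171) = 2 / 1.0980171 ≈ 1.821465.
and ρ(B_{ω*}) = 1.821465 − 1 = 0.821465.

ρ_SOR = 0.821465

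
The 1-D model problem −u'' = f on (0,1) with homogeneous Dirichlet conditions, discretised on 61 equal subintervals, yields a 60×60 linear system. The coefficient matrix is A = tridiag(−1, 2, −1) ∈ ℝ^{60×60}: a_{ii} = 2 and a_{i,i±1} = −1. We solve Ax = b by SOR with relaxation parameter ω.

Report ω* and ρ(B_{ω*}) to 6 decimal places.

ρ_J = max_k |cos(kπ/61)| = cos(π/61) = 0.998674
√(1−ρ_J²) = |sin(π/61)| = 0.0514788
ω* = 2 / (1 + 0.0514788) = 2 / 1.0514788 ≈ 1.902083.
At ω = 1.902083 every |λ(B_ω)| = ω−1, so ρ_SOR = 0.902083.

ω* = 1.902083, ρ_SOR = 0.902083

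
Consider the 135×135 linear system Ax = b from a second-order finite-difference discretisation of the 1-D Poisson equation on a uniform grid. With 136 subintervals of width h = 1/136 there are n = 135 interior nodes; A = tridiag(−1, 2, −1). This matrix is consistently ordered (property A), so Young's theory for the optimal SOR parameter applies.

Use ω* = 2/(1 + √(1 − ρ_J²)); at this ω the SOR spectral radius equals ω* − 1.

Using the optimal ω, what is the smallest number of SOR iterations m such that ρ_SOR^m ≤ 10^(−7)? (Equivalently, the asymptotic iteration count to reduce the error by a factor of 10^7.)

spectrum of D⁻¹(L+U) = {cos(kπ/136) : 1≤k≤135}; ρ_J = cos(π/136) = 0.9997332.
root = sin(π/136) = 0.0230979  (since 1−cos² = sin²).
[ω*] 2 ÷ (1 + 0.0230979) = 2 ÷ 1.0230979 = 1.9548471.
ρ_SOR = ω* − 1 = 1.9548471 − 1 = 0.9548471.
Need (0.9548471)^m ≤ 10^(−7): m ≥ 7·ln10/|ln 0.9548471| = 16.1181/0.0462041 = 348.846 ⇒ m = 349.

m = 349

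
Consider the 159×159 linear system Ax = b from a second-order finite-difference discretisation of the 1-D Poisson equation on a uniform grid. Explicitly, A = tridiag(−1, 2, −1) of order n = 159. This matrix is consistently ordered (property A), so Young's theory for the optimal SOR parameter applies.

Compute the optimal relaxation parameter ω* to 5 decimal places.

ω* = 1.96149

½·tridiag(1,0,1) at n=159: λ_k = cos(kπ/160); max |λ| at k=1 ⇒ ρ_J = cos(π/160) ≈ 0.99981.
√(1 − cos²(π/160)) = sin(π/160) ≈ 0.019634.
ω* = 2/(1 + 0.019634) = 2/1.019634 = 1.96149.
ρ(B_{ω*}) = ω*−1 = 0.96149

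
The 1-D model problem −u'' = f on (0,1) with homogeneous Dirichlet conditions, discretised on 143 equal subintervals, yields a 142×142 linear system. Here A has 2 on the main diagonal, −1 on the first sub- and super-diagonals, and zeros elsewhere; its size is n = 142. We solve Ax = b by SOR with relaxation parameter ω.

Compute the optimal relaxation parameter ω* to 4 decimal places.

ρ_J = max_k |cos(kπ/143)| = cos(π/143) = 0.9998
root = sin(π/143) = 0.02197  (since 1−cos² = sin²).
[ω*] 2 ÷ (1 + 0.02197) = 2 ÷ 1.02197 = 1.9570.
[ρ_SOR] ω* − 1 = 0.9570.

ω* = 1.9570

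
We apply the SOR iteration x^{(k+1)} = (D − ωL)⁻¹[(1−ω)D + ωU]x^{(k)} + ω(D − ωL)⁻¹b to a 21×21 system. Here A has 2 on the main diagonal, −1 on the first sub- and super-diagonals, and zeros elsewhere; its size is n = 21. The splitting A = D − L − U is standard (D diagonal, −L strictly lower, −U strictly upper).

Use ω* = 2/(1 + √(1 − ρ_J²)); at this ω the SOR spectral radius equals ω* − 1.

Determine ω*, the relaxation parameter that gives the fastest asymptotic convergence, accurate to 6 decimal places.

ω* = 1.750831

spectrum of D⁻¹(L+U) = {cos(kπ/22) : 1≤k≤21}; ρ_J = cos(π/22) = 0.989821.
1 − cos²(π/22) = sin²(π/22) ⇒ √(1−ρ_J²) = sin(π/22) = 0.1423148.
[ω*] 2 ÷ (1 + 0.1423148) = 2 ÷ 1.1423148 = 1.750831.
At ω = 1.750831 every |λ(B_ω)| = ω−1, so ρ_SOR = 0.750831.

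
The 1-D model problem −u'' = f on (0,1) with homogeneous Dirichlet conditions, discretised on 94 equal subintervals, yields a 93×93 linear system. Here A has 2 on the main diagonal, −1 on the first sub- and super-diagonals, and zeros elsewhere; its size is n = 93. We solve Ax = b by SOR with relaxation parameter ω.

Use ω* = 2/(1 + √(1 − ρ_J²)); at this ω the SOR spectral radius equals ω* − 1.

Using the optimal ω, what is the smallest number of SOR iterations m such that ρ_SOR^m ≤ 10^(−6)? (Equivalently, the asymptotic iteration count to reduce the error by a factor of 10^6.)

m = 207

B_J for the 93×93 system has eigenvalues cos(kπ/94); ρ_J = cos(π/94) = 0.9994416.
√(1−ρ_J²) = |sin(π/94)| = 0.0334150
So ω* = 2/1.0334150 = 1.9353309 (Young).
ρ_SOR = ω* − 1 ≈ 0.9353309.
For 6 digits: m = 6·ln10 / (−ln 0.9353309) = 13.8155/0.0668549 = 206.649; round up → m = 207.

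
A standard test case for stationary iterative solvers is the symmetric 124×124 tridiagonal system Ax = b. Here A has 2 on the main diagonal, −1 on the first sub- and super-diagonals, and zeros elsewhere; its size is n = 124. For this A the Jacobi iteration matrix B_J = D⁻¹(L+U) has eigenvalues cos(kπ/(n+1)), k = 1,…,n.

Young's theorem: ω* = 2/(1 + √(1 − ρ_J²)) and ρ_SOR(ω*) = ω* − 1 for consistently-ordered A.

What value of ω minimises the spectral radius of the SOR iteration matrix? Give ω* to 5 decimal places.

ω* = 1.95097

B_J for the 124×124 system has eigenvalues cos(kπ/125); ρ_J = cos(π/125) = 0.99968.
√(1−ρ_J²) = |sin(π/125)| = 0.025130
So ω* = 2/1.025130 = 1.95097 (Young).
ρ_SOR = ω* − 1 ≈ 0.95097.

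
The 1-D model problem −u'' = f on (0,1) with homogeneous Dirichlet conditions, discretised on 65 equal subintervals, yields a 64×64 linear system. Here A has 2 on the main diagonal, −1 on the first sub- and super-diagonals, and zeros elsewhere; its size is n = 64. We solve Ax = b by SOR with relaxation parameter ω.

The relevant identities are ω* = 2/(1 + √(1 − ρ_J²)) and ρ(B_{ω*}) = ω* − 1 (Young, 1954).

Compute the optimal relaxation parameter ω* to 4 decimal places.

With n=64, ρ(Jacobi) = cos(π/65) = 0.9988.
1 − cos²(π/65) = sin²(π/65) ⇒ √(1−ρ_J²) = sin(π/65) = 0.04831.
ω* = 2/(1 + 0.04831) = 2/1.04831 = 1.9078.
ρ_SOR = ω* − 1 = 1.9078 − 1 = 0.9078.

ω* = 1.9078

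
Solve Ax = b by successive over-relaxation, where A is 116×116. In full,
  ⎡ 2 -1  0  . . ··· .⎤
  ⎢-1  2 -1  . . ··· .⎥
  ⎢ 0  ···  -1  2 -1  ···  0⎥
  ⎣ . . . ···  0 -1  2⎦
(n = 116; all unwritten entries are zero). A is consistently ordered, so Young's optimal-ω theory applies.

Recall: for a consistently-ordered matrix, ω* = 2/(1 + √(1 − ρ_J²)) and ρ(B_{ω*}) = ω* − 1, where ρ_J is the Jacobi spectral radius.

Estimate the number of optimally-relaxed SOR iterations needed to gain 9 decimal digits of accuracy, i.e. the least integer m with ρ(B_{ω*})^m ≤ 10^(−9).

ρ_J = max_k |cos(kπ/117)| = cos(π/117) = 0.9996395
√(1−ρ_J²) = |sin(π/117)| = 0.0268480
[ω*] 2 ÷ (1 + 0.0268480) = 2 ÷ 1.0268480 = 1.9477079.
ρ_SOR = ω* − 1 = 1.9477079 − 1 = 0.9477079.
For 9 digits: m = 9·ln10 / (−ln 0.9477079) = 20.7233/0.0537089 = 385.845; round up → m = 386.

m = 386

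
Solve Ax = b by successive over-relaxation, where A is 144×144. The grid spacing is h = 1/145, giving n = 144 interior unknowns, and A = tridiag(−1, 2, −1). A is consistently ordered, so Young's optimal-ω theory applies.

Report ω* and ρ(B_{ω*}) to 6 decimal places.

ρ_J = max_k |cos(kπ/145)| = cos(π/145) = 0.999765
√(1 − cos²(π/145)) = sin(π/145) ≈ 0.0216645.
ω* = 2/(1 + 0.0216645) = 2/1.0216645 = 1.957590.
Hence ρ(B_{ω*}) = 1.957590 − 1 = 0.957590.

ω* = 1.957590, ρ_SOR = 0.957590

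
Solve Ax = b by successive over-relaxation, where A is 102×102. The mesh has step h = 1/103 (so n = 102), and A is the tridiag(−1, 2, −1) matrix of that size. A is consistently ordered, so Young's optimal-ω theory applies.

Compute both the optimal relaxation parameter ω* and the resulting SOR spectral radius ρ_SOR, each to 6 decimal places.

ρ_J = max_k |cos(kπ/103)| = cos(π/103) = 0.999535
√(1−ρ_J²) simplifies to sin(π/103) = 0.0304962.
Young: ω* = 2/(1+√(1−ρ_J²)) = 2/(1+0.0304962) = 2/1.0304962 = 1.940813.
[ρ_SOR] ω* − 1 = 0.940813.

ω* = 1.940813, ρ_SOR = 0.940813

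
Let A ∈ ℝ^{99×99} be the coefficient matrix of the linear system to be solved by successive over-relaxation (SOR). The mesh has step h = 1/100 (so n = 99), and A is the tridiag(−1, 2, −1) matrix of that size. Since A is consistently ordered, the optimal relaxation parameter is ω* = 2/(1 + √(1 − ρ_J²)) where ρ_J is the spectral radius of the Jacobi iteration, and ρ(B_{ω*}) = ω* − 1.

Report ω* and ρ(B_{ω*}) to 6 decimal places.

B_J for the 99×99 system has eigenvalues cos(kπ/100); ρ_J = cos(π/100) = 0.999507.
√(1 − cos²(π/100)) = sin(π/100) ≈ 0.0314108.
So ω* = 2/1.0314108 = 1.939092 (Young).
ρ_SOR = ω* − 1 ≈ 0.939092.

ω* = 1.939092, ρ_SOR = 0.939092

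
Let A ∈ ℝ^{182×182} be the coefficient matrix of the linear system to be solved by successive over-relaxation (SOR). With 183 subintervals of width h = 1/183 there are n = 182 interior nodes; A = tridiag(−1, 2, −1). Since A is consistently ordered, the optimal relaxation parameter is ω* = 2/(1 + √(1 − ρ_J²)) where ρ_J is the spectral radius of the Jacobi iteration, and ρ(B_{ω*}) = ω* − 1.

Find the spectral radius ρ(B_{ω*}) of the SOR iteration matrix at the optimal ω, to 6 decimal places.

ρ_J = max_k |cos(kπ/183)| = cos(π/183) = 0.999853
1 − cos²(π/183) = sin²(π/183) ⇒ √(1−ρ_J²) = sin(π/183) = 0.0171663.
Young: ω* = 2/(1+√(1−ρ_J²)) = 2/(1+0.0171663) = 2/1.0171663 = 1.966247.
ρ(B_{ω*}) = ω*−1 = 0.966247

ρ_SOR = 0.966247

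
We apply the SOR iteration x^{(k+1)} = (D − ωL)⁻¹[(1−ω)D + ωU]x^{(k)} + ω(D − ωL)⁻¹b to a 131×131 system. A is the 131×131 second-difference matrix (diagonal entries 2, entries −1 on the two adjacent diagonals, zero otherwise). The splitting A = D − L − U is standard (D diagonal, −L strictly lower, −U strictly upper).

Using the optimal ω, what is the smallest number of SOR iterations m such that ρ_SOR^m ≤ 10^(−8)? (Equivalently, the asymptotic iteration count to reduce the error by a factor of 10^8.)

B_J for the 131×131 system has eigenvalues cos(kπ/132); ρ_J = cos(π/132) = 0.9997168.
√(1 − cos²(π/132)) = sin(π/132) ≈ 0.0237977.
Then 2/(1+√(1−ρ_J²)) = 2/(1+0.0237977); ω* = 2/1.0237977 = 1.9535109.
ρ_SOR = ω* − 1 = 1.9535109 − 1 = 0.9535109.
8·ln10 = 18.4207; −ln(0.9535109) = 0.0476044; m = ⌈18.4207/0.0476044⌉ = ⌈386.954⌉ = 387.

m = 387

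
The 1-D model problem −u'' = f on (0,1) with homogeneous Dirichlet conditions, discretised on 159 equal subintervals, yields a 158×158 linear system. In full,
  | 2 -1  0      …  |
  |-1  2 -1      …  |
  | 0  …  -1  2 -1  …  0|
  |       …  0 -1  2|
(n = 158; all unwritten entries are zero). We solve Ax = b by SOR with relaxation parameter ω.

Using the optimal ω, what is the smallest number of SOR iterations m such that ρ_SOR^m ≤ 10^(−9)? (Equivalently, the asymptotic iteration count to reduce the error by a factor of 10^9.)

m = 525

spectrum of D⁻¹(L+U) = {cos(kπ/159) : 1≤k≤158}; ρ_J = cos(π/159) = 0.9998048.
√(1−ρ_J²) = |sin(π/159)| = 0.0197572
ω* = 2/(1 + 0.0197572) = 2/1.0197572 = 1.9612512.
ρ(B_{ω*}) = ω*−1 = 0.9612512
9·ln10 = 20.7233; −ln(0.9612512) = 0.0395195; m = ⌈20.7233/0.0395195⌉ = ⌈524.382⌉ = 525.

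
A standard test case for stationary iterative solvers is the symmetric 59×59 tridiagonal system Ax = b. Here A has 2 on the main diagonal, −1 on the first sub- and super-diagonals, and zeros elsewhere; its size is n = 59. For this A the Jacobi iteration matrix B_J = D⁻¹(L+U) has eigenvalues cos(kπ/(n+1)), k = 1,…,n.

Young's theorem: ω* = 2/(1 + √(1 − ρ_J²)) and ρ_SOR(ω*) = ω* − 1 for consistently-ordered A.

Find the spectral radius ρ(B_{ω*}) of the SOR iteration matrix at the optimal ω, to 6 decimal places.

spectrum of D⁻¹(L+U) = {cos(kπ/60) : 1≤k≤59}; ρ_J = cos(π/60) = 0.998630.
√(1−ρ_J²) simplifies to sin(π/60) = 0.0523360.
[ω*] 2 ÷ (1 + 0.0523360) = 2 ÷ 1.0523360 = 1.900534.
[ρ_SOR] ω* − 1 = 0.900534.

ρ_SOR = 0.900534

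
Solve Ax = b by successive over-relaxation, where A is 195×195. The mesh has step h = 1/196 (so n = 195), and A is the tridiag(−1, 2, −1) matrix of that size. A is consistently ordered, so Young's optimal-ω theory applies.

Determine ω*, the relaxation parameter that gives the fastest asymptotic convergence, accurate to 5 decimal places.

ω* = 1.96845

spectrum of D⁻¹(L+U) = {cos(kπ/196) : 1≤k≤195}; ρ_J = cos(π/196) = 0.99987.
root = sin(π/196) = 0.016028  (since 1−cos² = sin²).
ω* = 2/(1 + 0.016028) = 2/1.016028 = 1.96845.
[ρ_SOR] ω* − 1 = 0.96845.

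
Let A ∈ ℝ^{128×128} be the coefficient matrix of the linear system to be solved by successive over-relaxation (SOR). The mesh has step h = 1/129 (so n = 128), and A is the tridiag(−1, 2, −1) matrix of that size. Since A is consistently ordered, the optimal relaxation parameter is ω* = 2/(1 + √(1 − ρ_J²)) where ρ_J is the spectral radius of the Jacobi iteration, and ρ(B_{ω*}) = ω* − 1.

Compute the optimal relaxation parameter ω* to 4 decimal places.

With n=128, ρ(Jacobi) = cos(π/129) = 0.9997.
1 − cos²(π/129) = sin²(π/129) ⇒ √(1−ρ_J²) = sin(π/129) = 0.02435.
Then 2/(1+√(1−ρ_J²)) = 2/(1+0.02435); ω* = 2/1.02435 = 1.9525.
ρ_SOR = ω* − 1 ≈ 0.9525.

ω* = 1.9525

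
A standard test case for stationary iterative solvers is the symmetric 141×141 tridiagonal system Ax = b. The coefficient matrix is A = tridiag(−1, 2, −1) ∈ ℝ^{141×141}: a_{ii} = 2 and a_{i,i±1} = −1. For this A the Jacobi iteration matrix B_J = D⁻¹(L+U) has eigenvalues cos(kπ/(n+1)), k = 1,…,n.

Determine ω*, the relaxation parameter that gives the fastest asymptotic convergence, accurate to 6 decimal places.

spectrum of D⁻¹(L+U) = {cos(kπ/142) : 1≤k≤141}; ρ_J = cos(π/142) = 0.999755.
√(1−ρ_J²) simplifies to sin(π/142) = 0.0221221.
Young: ω* = 2/(1+√(1−ρ_J²)) = 2/(1+0.0221221) = 2/1.0221221 = 1.956713.
ρ(B_{ω*}) = ω*−1 = 0.956713

ω* = 1.956713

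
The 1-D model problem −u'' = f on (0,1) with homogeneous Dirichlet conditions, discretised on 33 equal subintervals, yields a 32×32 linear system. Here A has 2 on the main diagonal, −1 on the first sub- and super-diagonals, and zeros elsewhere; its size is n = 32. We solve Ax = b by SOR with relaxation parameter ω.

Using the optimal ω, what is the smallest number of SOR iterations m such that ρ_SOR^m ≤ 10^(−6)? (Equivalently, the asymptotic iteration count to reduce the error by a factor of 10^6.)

spectrum of D⁻¹(L+U) = {cos(kπ/33) : 1≤k≤32}; ρ_J = cos(π/33) = 0.9954719.
root = sin(π/33) = 0.0950560  (since 1−cos² = sin²).
ω* = 2/(1+0.0950560) = 1.8263906
[ρ_SOR] ω* − 1 = 0.8263906.
m ≥ 6·ln10 / (−ln 0.8263906) = 72.451; smallest integer m = 73.

m = 73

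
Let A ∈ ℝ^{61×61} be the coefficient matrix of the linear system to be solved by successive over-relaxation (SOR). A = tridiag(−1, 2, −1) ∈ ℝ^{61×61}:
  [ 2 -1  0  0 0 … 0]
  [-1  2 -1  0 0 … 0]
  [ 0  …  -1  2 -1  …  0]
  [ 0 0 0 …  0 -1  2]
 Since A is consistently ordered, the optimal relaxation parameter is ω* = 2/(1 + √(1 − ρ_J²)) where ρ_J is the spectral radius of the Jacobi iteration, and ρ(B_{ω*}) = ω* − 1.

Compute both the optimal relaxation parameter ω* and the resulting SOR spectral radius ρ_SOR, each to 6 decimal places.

ω* = 1.903585, ρ_SOR = 0.903585

n=61: λ(B_J) = 1 − λ(A)/2 = cos(kπ/62); k=1 gives ρ_J = 0.998717.
√(1−ρ_J²) = |sin(π/62)| = 0.0506492
ω* = 2 / (1 + 0.0506492) = 2 / 1.0506492 ≈ 1.903585.
[ρ_SOR] ω* − 1 = 0.903585.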